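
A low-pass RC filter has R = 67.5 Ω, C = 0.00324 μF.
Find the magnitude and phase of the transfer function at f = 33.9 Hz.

Step 1 — Angular frequency: ω = 2π·33.9 = 213 rad/s.
Step 2 — Transfer function: H(jω) = 1/(1 + jωRC).
Step 3 — Denominator: 1 + jωRC = 1 + j·213·67.5·3.24e-09 = 1 + j4.658e-05.
Step 4 — H = 1 - j4.658e-05.
Step 5 — Magnitude: |H| = 1 (-0.0 dB); phase: φ = -0.0°.

|H| = 1 (-0.0 dB), φ = -0.0°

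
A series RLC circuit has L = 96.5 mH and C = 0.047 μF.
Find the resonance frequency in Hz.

Step 1 — Resonance condition Im(Z)=0 gives ω₀ = 1/√(LC).
Step 2 — ω₀ = 1/√(0.0965·4.7e-08) = 1.485e+04 rad/s.
Step 3 — f₀ = ω₀/(2π) = 2363 Hz.

f₀ = 2363 Hz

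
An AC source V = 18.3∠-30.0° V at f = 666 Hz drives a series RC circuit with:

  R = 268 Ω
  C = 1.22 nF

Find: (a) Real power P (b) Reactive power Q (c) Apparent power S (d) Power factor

Step 1 — Angular frequency: ω = 2π·f = 2π·666 = 4185 rad/s.
Step 2 — Component impedances:
  R: Z = R = 268 Ω
  C: Z = 1/(jωC) = -j/(ω·C) = 0 - j1.959e+05 Ω
Step 3 — Series combination: Z_total = R + C = 268 - j1.959e+05 Ω = 1.959e+05∠-89.9° Ω.
Step 4 — Source phasor: V = 18.3∠-30.0° V = 15.85 - j9.15 V.
Step 5 — Current: I = V / Z = 4.682e-05 + j8.084e-05 A = 9.343e-05∠59.9° A.
Step 6 — Complex power: S = V·I* = 2.339e-06 - j0.00171 VA.
Step 7 — Real power: P = Re(S) = 2.339e-06 W.
Step 8 — Reactive power: Q = Im(S) = -0.00171 VAR.
Step 9 — Apparent power: |S| = 0.00171 VA.
Step 10 — Power factor: PF = P/|S| = 0.001368 (leading).

(a) P = 2.339e-06 W  (b) Q = -0.00171 VAR  (c) S = 0.00171 VA  (d) PF = 0.001368 (leading)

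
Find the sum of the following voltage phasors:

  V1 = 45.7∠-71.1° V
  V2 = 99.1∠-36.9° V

Step 1 — Convert each phasor to rectangular form:
  V1 = 45.7·(cos(-71.1°) + j·sin(-71.1°)) = 14.8 - j43.24 V
  V2 = 99.1·(cos(-36.9°) + j·sin(-36.9°)) = 79.25 - j59.5 V
Step 2 — Sum components: V_total = 94.05 - j102.7 V.
Step 3 — Convert to polar: |V_total| = 139.3 V, ∠V_total = -47.5°.

V_total = 139.3∠-47.5° V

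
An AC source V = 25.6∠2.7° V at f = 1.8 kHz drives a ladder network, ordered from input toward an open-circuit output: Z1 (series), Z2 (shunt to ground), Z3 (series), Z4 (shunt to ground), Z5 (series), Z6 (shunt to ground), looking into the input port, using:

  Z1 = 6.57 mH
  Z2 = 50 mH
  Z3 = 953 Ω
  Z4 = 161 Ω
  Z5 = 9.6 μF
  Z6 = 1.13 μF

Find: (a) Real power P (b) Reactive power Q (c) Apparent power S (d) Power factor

Step 1 — Angular frequency: ω = 2π·f = 2π·1800 = 1.131e+04 rad/s.
Step 2 — Component impedances:
  Z1: Z = jωL = j·1.131e+04·0.00657 = 0 + j74.3 Ω
  Z2: Z = jωL = j·1.131e+04·0.05 = 0 + j565.5 Ω
  Z3: Z = R = 953 Ω
  Z4: Z = R = 161 Ω
  Z5: Z = 1/(jωC) = -j/(ω·C) = 0 - j9.21 Ω
  Z6: Z = 1/(jωC) = -j/(ω·C) = 0 - j78.25 Ω
Step 3 — Ladder network (open output): work backward from the far end, alternating series and parallel combinations. Z_in = 257.8 + j510.1 Ω = 571.5∠63.2° Ω.
Step 4 — Source phasor: V = 25.6∠2.7° V = 25.57 + j1.206 V.
Step 5 — Current: I = V / Z = 0.02207 - j0.03898 A = 0.04479∠-60.5° A.
Step 6 — Complex power: S = V·I* = 0.5173 + j1.023 VA.
Step 7 — Real power: P = Re(S) = 0.5173 W.
Step 8 — Reactive power: Q = Im(S) = 1.023 VAR.
Step 9 — Apparent power: |S| = 1.147 VA.
Step 10 — Power factor: PF = P/|S| = 0.4511 (lagging).

(a) P = 0.5173 W  (b) Q = 1.023 VAR  (c) S = 1.147 VA  (d) PF = 0.4511 (lagging)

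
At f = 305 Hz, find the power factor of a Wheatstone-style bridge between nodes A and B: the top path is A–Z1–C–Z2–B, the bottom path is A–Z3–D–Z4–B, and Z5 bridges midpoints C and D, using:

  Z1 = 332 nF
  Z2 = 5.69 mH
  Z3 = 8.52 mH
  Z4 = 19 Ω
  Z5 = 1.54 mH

Step 1 — Angular frequency: ω = 2π·f = 2π·305 = 1916 rad/s.
Step 2 — Component impedances:
  Z1: Z = 1/(jωC) = -j/(ω·C) = 0 - j1572 Ω
  Z2: Z = jωL = j·1916·0.00569 = 0 + j10.9 Ω
  Z3: Z = jωL = j·1916·0.00852 = 0 + j16.33 Ω
  Z4: Z = R = 19 Ω
  Z5: Z = jωL = j·1916·0.00154 = 0 + j2.951 Ω
Step 3 — Bridge requires nodal analysis (the Z5 bridge couples midpoints C and D, so the two paths cannot be reduced to a simple series/parallel combination). Setting node B to ground and injecting 1 A at node A, the 3-node admittance system at A, C, D solves to V_A = Z_AB = 6.629 + j25.59 Ω = 26.43∠75.5° Ω.
Step 4 — Power factor: PF = cos(φ) = Re(Z)/|Z| = 6.629/26.43 = 0.2508.
Step 5 — Type: Im(Z) = 25.59 ⇒ lagging (phase φ = 75.5°).

PF = 0.2508 (lagging, φ = 75.5°)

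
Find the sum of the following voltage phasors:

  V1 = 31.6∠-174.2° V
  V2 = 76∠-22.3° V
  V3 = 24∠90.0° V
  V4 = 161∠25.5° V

Step 1 — Convert each phasor to rectangular form:
  V1 = 31.6·(cos(-174.2°) + j·sin(-174.2°)) = -31.44 - j3.193 V
  V2 = 76·(cos(-22.3°) + j·sin(-22.3°)) = 70.32 - j28.84 V
  V3 = 24·(cos(90.0°) + j·sin(90.0°)) = 0 + j24 V
  V4 = 161·(cos(25.5°) + j·sin(25.5°)) = 145.3 + j69.31 V
Step 2 — Sum components: V_total = 184.2 + j61.28 V.
Step 3 — Convert to polar: |V_total| = 194.1 V, ∠V_total = 18.4°.

V_total = 194.1∠18.4° V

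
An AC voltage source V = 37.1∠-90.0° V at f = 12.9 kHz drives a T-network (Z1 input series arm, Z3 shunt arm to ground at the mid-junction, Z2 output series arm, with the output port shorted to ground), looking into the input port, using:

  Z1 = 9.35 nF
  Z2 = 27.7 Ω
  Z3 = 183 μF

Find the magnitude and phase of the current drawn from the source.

Step 1 — Angular frequency: ω = 2π·f = 2π·1.29e+04 = 8.105e+04 rad/s.
Step 2 — Component impedances:
  Z1: Z = 1/(jωC) = -j/(ω·C) = 0 - j1320 Ω
  Z2: Z = R = 27.7 Ω
  Z3: Z = 1/(jωC) = -j/(ω·C) = 0 - j0.06742 Ω
Step 3 — With the output port shorted to ground, the output series arm Z2 runs from the junction to ground; the shunt arm Z3 also runs from the junction to ground. They appear in parallel: Z3 || Z2 = 0.0001641 - j0.06742 Ω.
Step 4 — Series with input arm Z1: Z_in = Z1 + (Z3 || Z2) = 0.0001641 - j1320 Ω = 1320∠-90.0° Ω.
Step 5 — Source phasor: V = 37.1∠-90.0° V = 0 - j37.1 V.
Step 6 — Ohm's law: I = V / Z_total = (0 - j37.1) / (0.0001641 - j1320) = 0.02811 - j3.496e-09 A.
Step 7 — Convert to polar: |I| = 0.02811 A, ∠I = -0.0°.

I = 0.02811∠-0.0° A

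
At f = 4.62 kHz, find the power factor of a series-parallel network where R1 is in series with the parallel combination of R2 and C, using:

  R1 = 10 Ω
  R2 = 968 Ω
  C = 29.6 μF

Step 1 — Angular frequency: ω = 2π·f = 2π·4620 = 2.903e+04 rad/s.
Step 2 — Component impedances:
  R1: Z = R = 10 Ω
  R2: Z = R = 968 Ω
  C: Z = 1/(jωC) = -j/(ω·C) = 0 - j1.164 Ω
Step 3 — Parallel branch: R2 || C = 1/(1/R2 + 1/C) = 0.001399 - j1.164 Ω.
Step 4 — Series with R1: Z_total = R1 + (R2 || C) = 10 - j1.164 Ω = 10.07∠-6.6° Ω.
Step 5 — Power factor: PF = cos(φ) = Re(Z)/|Z| = 10.0014/10.0689 = 0.9933.
Step 6 — Type: Im(Z) = -1.164 ⇒ leading (phase φ = -6.6°).

PF = 0.9933 (leading, φ = -6.6°)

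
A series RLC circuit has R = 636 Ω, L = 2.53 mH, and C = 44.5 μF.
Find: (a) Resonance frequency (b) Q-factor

Step 1 — Resonance condition Im(Z)=0 gives ω₀ = 1/√(LC).
Step 2 — ω₀ = 1/√(0.00253·4.45e-05) = 2980 rad/s.
Step 3 — f₀ = ω₀/(2π) = 474.3 Hz.
Step 4 — Series Q: Q = ω₀L/R = 2980·0.00253/636 = 0.01186.

(a) f₀ = 474.3 Hz  (b) Q = 0.01186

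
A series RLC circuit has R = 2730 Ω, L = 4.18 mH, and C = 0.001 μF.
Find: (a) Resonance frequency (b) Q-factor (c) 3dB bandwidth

Step 1 — Resonance condition Im(Z)=0 gives ω₀ = 1/√(LC).
Step 2 — ω₀ = 1/√(0.00418·1e-09) = 4.891e+05 rad/s.
Step 3 — f₀ = ω₀/(2π) = 7.785e+04 Hz.
Step 4 — Series Q: Q = ω₀L/R = 4.891e+05·0.00418/2730 = 0.7489.
Step 5 — 3dB bandwidth: Δω = ω₀/Q = 6.531e+05 rad/s; BW = Δω/(2π) = 1.039e+05 Hz.

(a) f₀ = 7.785e+04 Hz  (b) Q = 0.7489  (c) BW = 1.039e+05 Hz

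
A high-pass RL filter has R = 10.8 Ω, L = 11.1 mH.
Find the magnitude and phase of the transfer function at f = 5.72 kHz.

Step 1 — Angular frequency: ω = 2π·5720 = 3.594e+04 rad/s.
Step 2 — Transfer function: H(jω) = jωL/(R + jωL).
Step 3 — Numerator jωL = j·398.9; denominator R + jωL = 10.8 + j398.9.
Step 4 — H = 0.9993 + j0.02705.
Step 5 — Magnitude: |H| = 0.9996 (-0.0 dB); phase: φ = 1.6°.

|H| = 0.9996 (-0.0 dB), φ = 1.6°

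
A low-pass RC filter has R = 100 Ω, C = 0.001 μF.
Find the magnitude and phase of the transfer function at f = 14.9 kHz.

Step 1 — Angular frequency: ω = 2π·1.49e+04 = 9.362e+04 rad/s.
Step 2 — Transfer function: H(jω) = 1/(1 + jωRC).
Step 3 — Denominator: 1 + jωRC = 1 + j·9.362e+04·100·1e-09 = 1 + j0.009362.
Step 4 — H = 0.9999 - j0.009361.
Step 5 — Magnitude: |H| = 1 (-0.0 dB); phase: φ = -0.5°.

|H| = 1 (-0.0 dB), φ = -0.5°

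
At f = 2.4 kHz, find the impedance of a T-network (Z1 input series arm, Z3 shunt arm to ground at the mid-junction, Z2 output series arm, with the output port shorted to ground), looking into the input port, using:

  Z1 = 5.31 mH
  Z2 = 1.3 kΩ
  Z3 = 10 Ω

Step 1 — Angular frequency: ω = 2π·f = 2π·2400 = 1.508e+04 rad/s.
Step 2 — Component impedances:
  Z1: Z = jωL = j·1.508e+04·0.00531 = 0 + j80.07 Ω
  Z2: Z = R = 1300 Ω
  Z3: Z = R = 10 Ω
Step 3 — With the output port shorted to ground, the output series arm Z2 runs from the junction to ground; the shunt arm Z3 also runs from the junction to ground. They appear in parallel: Z3 || Z2 = 9.924 Ω.
Step 4 — Series with input arm Z1: Z_in = Z1 + (Z3 || Z2) = 9.924 + j80.07 Ω = 80.69∠82.9° Ω.

Z = 9.924 + j80.07 Ω = 80.69∠82.9° Ω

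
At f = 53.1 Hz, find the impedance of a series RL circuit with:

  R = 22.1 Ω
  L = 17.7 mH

Step 1 — Angular frequency: ω = 2π·f = 2π·53.1 = 333.6 rad/s.
Step 2 — Component impedances:
  R: Z = R = 22.1 Ω
  L: Z = jωL = j·333.6·0.0177 = 0 + j5.905 Ω
Step 3 — Series combination: Z_total = R + L = 22.1 + j5.905 Ω = 22.88∠15.0° Ω.

Z = 22.1 + j5.905 Ω = 22.88∠15.0° Ω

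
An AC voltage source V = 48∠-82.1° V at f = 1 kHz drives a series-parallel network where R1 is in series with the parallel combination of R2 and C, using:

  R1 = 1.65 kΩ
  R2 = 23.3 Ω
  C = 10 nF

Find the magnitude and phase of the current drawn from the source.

Step 1 — Angular frequency: ω = 2π·f = 2π·1000 = 6283 rad/s.
Step 2 — Component impedances:
  R1: Z = R = 1650 Ω
  R2: Z = R = 23.3 Ω
  C: Z = 1/(jωC) = -j/(ω·C) = 0 - j1.592e+04 Ω
Step 3 — Parallel branch: R2 || C = 1/(1/R2 + 1/C) = 23.3 - j0.03411 Ω.
Step 4 — Series with R1: Z_total = R1 + (R2 || C) = 1673 - j0.03411 Ω = 1673∠-0.0° Ω.
Step 5 — Source phasor: V = 48∠-82.1° V = 6.597 - j47.54 V.
Step 6 — Ohm's law: I = V / Z_total = (6.597 - j47.54) / (1673 - j0.03411) = 0.003943 - j0.02841 A.
Step 7 — Convert to polar: |I| = 0.02869 A, ∠I = -82.1°.

I = 0.02869∠-82.1° A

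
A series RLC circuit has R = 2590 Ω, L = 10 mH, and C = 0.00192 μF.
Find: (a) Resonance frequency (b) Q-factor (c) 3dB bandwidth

Step 1 — Resonance: ω₀ = 1/√(LC) = 1/√(0.01·1.92e-09) = 2.282e+05 rad/s.
Step 2 — f₀ = ω₀/(2π) = 3.632e+04 Hz.
Step 3 — Series Q: Q = ω₀L/R = 2.282e+05·0.01/2590 = 0.8811.
Step 4 — Bandwidth: Δω = ω₀/Q = 2.59e+05 rad/s; BW = Δω/(2π) = 4.122e+04 Hz.

(a) f₀ = 3.632e+04 Hz  (b) Q = 0.8811  (c) BW = 4.122e+04 Hz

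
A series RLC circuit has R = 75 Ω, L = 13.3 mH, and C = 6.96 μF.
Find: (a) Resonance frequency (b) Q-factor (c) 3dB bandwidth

Step 1 — Resonance condition Im(Z)=0 gives ω₀ = 1/√(LC).
Step 2 — ω₀ = 1/√(0.0133·6.96e-06) = 3287 rad/s.
Step 3 — f₀ = ω₀/(2π) = 523.1 Hz.
Step 4 — Series Q: Q = ω₀L/R = 3287·0.0133/75 = 0.5829.
Step 5 — 3dB bandwidth: Δω = ω₀/Q = 5639 rad/s; BW = Δω/(2π) = 897.5 Hz.

(a) f₀ = 523.1 Hz  (b) Q = 0.5829  (c) BW = 897.5 Hz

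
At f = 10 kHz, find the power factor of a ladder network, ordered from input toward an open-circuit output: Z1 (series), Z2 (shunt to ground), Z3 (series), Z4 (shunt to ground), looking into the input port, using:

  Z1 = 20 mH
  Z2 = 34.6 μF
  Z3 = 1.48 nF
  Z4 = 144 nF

Step 1 — Angular frequency: ω = 2π·f = 2π·1e+04 = 6.283e+04 rad/s.
Step 2 — Component impedances:
  Z1: Z = jωL = j·6.283e+04·0.02 = 0 + j1257 Ω
  Z2: Z = 1/(jωC) = -j/(ω·C) = 0 - j0.46 Ω
  Z3: Z = 1/(jωC) = -j/(ω·C) = 0 - j1.075e+04 Ω
  Z4: Z = 1/(jωC) = -j/(ω·C) = 0 - j110.5 Ω
Step 3 — Ladder network (open output): work backward from the far end, alternating series and parallel combinations. Z_in = 0 + j1256 Ω = 1256∠90.0° Ω.
Step 4 — Power factor: PF = cos(φ) = Re(Z)/|Z| = 0/1256 = 0.
Step 5 — Type: Im(Z) = 1256 ⇒ lagging (phase φ = 90.0°).

PF = 0 (lagging, φ = 90.0°)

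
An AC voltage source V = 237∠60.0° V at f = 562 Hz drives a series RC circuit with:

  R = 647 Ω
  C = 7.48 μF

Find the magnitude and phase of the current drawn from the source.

Step 1 — Angular frequency: ω = 2π·f = 2π·562 = 3531 rad/s.
Step 2 — Component impedances:
  R: Z = R = 647 Ω
  C: Z = 1/(jωC) = -j/(ω·C) = 0 - j37.86 Ω
Step 3 — Series combination: Z_total = R + C = 647 - j37.86 Ω = 648.1∠-3.3° Ω.
Step 4 — Source phasor: V = 237∠60.0° V = 118.5 + j205.2 V.
Step 5 — Ohm's law: I = V / Z_total = (118.5 + j205.2) / (647 - j37.86) = 0.164 + j0.3268 A.
Step 6 — Convert to polar: |I| = 0.3657 A, ∠I = 63.3°.

I = 0.3657∠63.3° A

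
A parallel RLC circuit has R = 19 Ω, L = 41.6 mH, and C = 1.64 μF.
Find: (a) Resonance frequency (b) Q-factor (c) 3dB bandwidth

Step 1 — Resonance: ω₀ = 1/√(LC) = 1/√(0.0416·1.64e-06) = 3829 rad/s.
Step 2 — f₀ = ω₀/(2π) = 609.3 Hz.
Step 3 — Parallel Q: Q = R/(ω₀L) = 19/(3829·0.0416) = 0.1193.
Step 4 — Bandwidth: Δω = ω₀/Q = 3.209e+04 rad/s; BW = Δω/(2π) = 5108 Hz.

(a) f₀ = 609.3 Hz  (b) Q = 0.1193  (c) BW = 5108 Hz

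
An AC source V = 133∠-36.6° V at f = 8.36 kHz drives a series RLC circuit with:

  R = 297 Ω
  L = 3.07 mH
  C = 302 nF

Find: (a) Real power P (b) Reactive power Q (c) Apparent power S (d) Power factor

Step 1 — Angular frequency: ω = 2π·f = 2π·8360 = 5.253e+04 rad/s.
Step 2 — Component impedances:
  R: Z = R = 297 Ω
  L: Z = jωL = j·5.253e+04·0.00307 = 0 + j161.3 Ω
  C: Z = 1/(jωC) = -j/(ω·C) = 0 - j63.04 Ω
Step 3 — Series combination: Z_total = R + L + C = 297 + j98.22 Ω = 312.8∠18.3° Ω.
Step 4 — Source phasor: V = 133∠-36.6° V = 106.8 - j79.3 V.
Step 5 — Current: I = V / Z = 0.2445 - j0.3478 A = 0.4252∠-54.9° A.
Step 6 — Complex power: S = V·I* = 53.69 + j17.75 VA.
Step 7 — Real power: P = Re(S) = 53.69 W.
Step 8 — Reactive power: Q = Im(S) = 17.75 VAR.
Step 9 — Apparent power: |S| = 56.55 VA.
Step 10 — Power factor: PF = P/|S| = 0.9494 (lagging).

(a) P = 53.69 W  (b) Q = 17.75 VAR  (c) S = 56.55 VA  (d) PF = 0.9494 (lagging)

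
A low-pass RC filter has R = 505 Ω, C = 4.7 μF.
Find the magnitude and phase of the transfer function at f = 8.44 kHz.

Step 1 — Angular frequency: ω = 2π·8440 = 5.303e+04 rad/s.
Step 2 — Transfer function: H(jω) = 1/(1 + jωRC).
Step 3 — Denominator: 1 + jωRC = 1 + j·5.303e+04·505·4.7e-06 = 1 + j125.9.
Step 4 — H = 6.312e-05 - j0.007944.
Step 5 — Magnitude: |H| = 0.007945 (-42.0 dB); phase: φ = -89.5°.

|H| = 0.007945 (-42.0 dB), φ = -89.5°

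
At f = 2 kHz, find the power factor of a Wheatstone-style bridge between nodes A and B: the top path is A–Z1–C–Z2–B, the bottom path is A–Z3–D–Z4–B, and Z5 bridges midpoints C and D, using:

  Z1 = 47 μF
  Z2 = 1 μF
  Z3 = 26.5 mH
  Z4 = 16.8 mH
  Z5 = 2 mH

Step 1 — Angular frequency: ω = 2π·f = 2π·2000 = 1.257e+04 rad/s.
Step 2 — Component impedances:
  Z1: Z = 1/(jωC) = -j/(ω·C) = 0 - j1.693 Ω
  Z2: Z = 1/(jωC) = -j/(ω·C) = 0 - j79.58 Ω
  Z3: Z = jωL = j·1.257e+04·0.0265 = 0 + j333 Ω
  Z4: Z = jωL = j·1.257e+04·0.0168 = 0 + j211.1 Ω
  Z5: Z = jωL = j·1.257e+04·0.002 = 0 + j25.13 Ω
Step 3 — Bridge requires nodal analysis (the Z5 bridge couples midpoints C and D, so the two paths cannot be reduced to a simple series/parallel combination). Setting node B to ground and injecting 1 A at node A, the 3-node admittance system at A, C, D solves to V_A = Z_AB = 0 - j122.3 Ω = 122.3∠-90.0° Ω.
Step 4 — Power factor: PF = cos(φ) = Re(Z)/|Z| = -0/122.3 = -0.
Step 5 — Type: Im(Z) = -122.3 ⇒ leading (phase φ = -90.0°).

PF = -0 (leading, φ = -90.0°)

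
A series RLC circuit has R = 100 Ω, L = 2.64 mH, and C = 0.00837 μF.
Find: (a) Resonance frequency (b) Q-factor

Step 1 — Resonance condition Im(Z)=0 gives ω₀ = 1/√(LC).
Step 2 — ω₀ = 1/√(0.00264·8.37e-09) = 2.127e+05 rad/s.
Step 3 — f₀ = ω₀/(2π) = 3.386e+04 Hz.
Step 4 — Series Q: Q = ω₀L/R = 2.127e+05·0.00264/100 = 5.616.

(a) f₀ = 3.386e+04 Hz  (b) Q = 5.616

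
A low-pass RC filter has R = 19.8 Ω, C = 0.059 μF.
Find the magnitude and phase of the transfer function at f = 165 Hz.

Step 1 — Angular frequency: ω = 2π·165 = 1037 rad/s.
Step 2 — Transfer function: H(jω) = 1/(1 + jωRC).
Step 3 — Denominator: 1 + jωRC = 1 + j·1037·19.8·5.9e-08 = 1 + j0.001211.
Step 4 — H = 1 - j0.001211.
Step 5 — Magnitude: |H| = 1 (-0.0 dB); phase: φ = -0.1°.

|H| = 1 (-0.0 dB), φ = -0.1°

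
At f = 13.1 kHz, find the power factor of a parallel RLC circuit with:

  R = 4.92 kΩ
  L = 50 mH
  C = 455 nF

Step 1 — Angular frequency: ω = 2π·f = 2π·1.31e+04 = 8.231e+04 rad/s.
Step 2 — Component impedances:
  R: Z = R = 4920 Ω
  L: Z = jωL = j·8.231e+04·0.05 = 0 + j4115 Ω
  C: Z = 1/(jωC) = -j/(ω·C) = 0 - j26.7 Ω
Step 3 — Parallel combination: 1/Z_total = 1/R + 1/L + 1/C; Z_total = 0.1468 - j26.88 Ω = 26.88∠-89.7° Ω.
Step 4 — Power factor: PF = cos(φ) = Re(Z)/|Z| = 0.146808/26.8756 = 0.005463.
Step 5 — Type: Im(Z) = -26.88 ⇒ leading (phase φ = -89.7°).

PF = 0.005463 (leading, φ = -89.7°)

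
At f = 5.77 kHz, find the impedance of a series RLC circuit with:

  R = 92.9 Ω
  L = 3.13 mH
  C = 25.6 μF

Step 1 — Angular frequency: ω = 2π·f = 2π·5770 = 3.625e+04 rad/s.
Step 2 — Component impedances:
  R: Z = R = 92.9 Ω
  L: Z = jωL = j·3.625e+04·0.00313 = 0 + j113.5 Ω
  C: Z = 1/(jωC) = -j/(ω·C) = 0 - j1.077 Ω
Step 3 — Series combination: Z_total = R + L + C = 92.9 + j112.4 Ω = 145.8∠50.4° Ω.

Z = 92.9 + j112.4 Ω = 145.8∠50.4° Ω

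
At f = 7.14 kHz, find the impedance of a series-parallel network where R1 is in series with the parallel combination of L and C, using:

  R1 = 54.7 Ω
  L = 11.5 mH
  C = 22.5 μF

Step 1 — Angular frequency: ω = 2π·f = 2π·7140 = 4.486e+04 rad/s.
Step 2 — Component impedances:
  R1: Z = R = 54.7 Ω
  L: Z = jωL = j·4.486e+04·0.0115 = 0 + j515.9 Ω
  C: Z = 1/(jωC) = -j/(ω·C) = 0 - j0.9907 Ω
Step 3 — Parallel branch: L || C = 1/(1/L + 1/C) = 0 - j0.9926 Ω.
Step 4 — Series with R1: Z_total = R1 + (L || C) = 54.7 - j0.9926 Ω = 54.71∠-1.0° Ω.

Z = 54.7 - j0.9926 Ω = 54.71∠-1.0° Ω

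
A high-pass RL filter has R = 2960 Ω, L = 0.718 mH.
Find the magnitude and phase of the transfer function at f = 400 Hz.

Step 1 — Angular frequency: ω = 2π·400 = 2513 rad/s.
Step 2 — Transfer function: H(jω) = jωL/(R + jωL).
Step 3 — Numerator jωL = j·1.805; denominator R + jωL = 2960 + j1.805.
Step 4 — H = 3.717e-07 + j0.0006096.
Step 5 — Magnitude: |H| = 0.0006096 (-64.3 dB); phase: φ = 90.0°.

|H| = 0.0006096 (-64.3 dB), φ = 90.0°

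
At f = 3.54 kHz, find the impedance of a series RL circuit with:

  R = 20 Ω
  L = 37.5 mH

Step 1 — Angular frequency: ω = 2π·f = 2π·3540 = 2.224e+04 rad/s.
Step 2 — Component impedances:
  R: Z = R = 20 Ω
  L: Z = jωL = j·2.224e+04·0.0375 = 0 + j834.1 Ω
Step 3 — Series combination: Z_total = R + L = 20 + j834.1 Ω = 834.3∠88.6° Ω.

Z = 20 + j834.1 Ω = 834.3∠88.6° Ω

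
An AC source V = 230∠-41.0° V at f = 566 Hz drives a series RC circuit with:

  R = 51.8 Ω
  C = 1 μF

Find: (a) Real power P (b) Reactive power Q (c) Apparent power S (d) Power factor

Step 1 — Angular frequency: ω = 2π·f = 2π·566 = 3556 rad/s.
Step 2 — Component impedances:
  R: Z = R = 51.8 Ω
  C: Z = 1/(jωC) = -j/(ω·C) = 0 - j281.2 Ω
Step 3 — Series combination: Z_total = R + C = 51.8 - j281.2 Ω = 285.9∠-79.6° Ω.
Step 4 — Source phasor: V = 230∠-41.0° V = 173.6 - j150.9 V.
Step 5 — Current: I = V / Z = 0.629 + j0.5014 A = 0.8044∠38.6° A.
Step 6 — Complex power: S = V·I* = 33.52 - j182 VA.
Step 7 — Real power: P = Re(S) = 33.52 W.
Step 8 — Reactive power: Q = Im(S) = -182 VAR.
Step 9 — Apparent power: |S| = 185 VA.
Step 10 — Power factor: PF = P/|S| = 0.1812 (leading).

(a) P = 33.52 W  (b) Q = -182 VAR  (c) S = 185 VA  (d) PF = 0.1812 (leading)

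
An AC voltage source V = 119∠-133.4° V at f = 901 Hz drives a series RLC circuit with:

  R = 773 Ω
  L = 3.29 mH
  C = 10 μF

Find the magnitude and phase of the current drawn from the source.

Step 1 — Angular frequency: ω = 2π·f = 2π·901 = 5661 rad/s.
Step 2 — Component impedances:
  R: Z = R = 773 Ω
  L: Z = jωL = j·5661·0.00329 = 0 + j18.63 Ω
  C: Z = 1/(jωC) = -j/(ω·C) = 0 - j17.66 Ω
Step 3 — Series combination: Z_total = R + L + C = 773 + j0.9609 Ω = 773∠0.1° Ω.
Step 4 — Source phasor: V = 119∠-133.4° V = -81.76 - j86.46 V.
Step 5 — Ohm's law: I = V / Z_total = (-81.76 - j86.46) / (773 + j0.9609) = -0.1059 - j0.1117 A.
Step 6 — Convert to polar: |I| = 0.1539 A, ∠I = -133.5°.

I = 0.1539∠-133.5° A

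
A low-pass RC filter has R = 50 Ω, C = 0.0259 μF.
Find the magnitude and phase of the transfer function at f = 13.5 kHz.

Step 1 — Angular frequency: ω = 2π·1.35e+04 = 8.482e+04 rad/s.
Step 2 — Transfer function: H(jω) = 1/(1 + jωRC).
Step 3 — Denominator: 1 + jωRC = 1 + j·8.482e+04·50·2.59e-08 = 1 + j0.1098.
Step 4 — H = 0.9881 - j0.1085.
Step 5 — Magnitude: |H| = 0.994 (-0.1 dB); phase: φ = -6.3°.

|H| = 0.994 (-0.1 dB), φ = -6.3°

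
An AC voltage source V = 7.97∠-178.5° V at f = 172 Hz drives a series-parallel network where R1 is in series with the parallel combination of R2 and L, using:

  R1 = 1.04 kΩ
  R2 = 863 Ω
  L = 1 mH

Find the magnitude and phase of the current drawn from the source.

Step 1 — Angular frequency: ω = 2π·f = 2π·172 = 1081 rad/s.
Step 2 — Component impedances:
  R1: Z = R = 1040 Ω
  R2: Z = R = 863 Ω
  L: Z = jωL = j·1081·0.001 = 0 + j1.081 Ω
Step 3 — Parallel branch: R2 || L = 1/(1/R2 + 1/L) = 0.001353 + j1.081 Ω.
Step 4 — Series with R1: Z_total = R1 + (R2 || L) = 1040 + j1.081 Ω = 1040∠0.1° Ω.
Step 5 — Source phasor: V = 7.97∠-178.5° V = -7.967 - j0.2086 V.
Step 6 — Ohm's law: I = V / Z_total = (-7.967 - j0.2086) / (1040 + j1.081) = -0.007661 - j0.0001926 A.
Step 7 — Convert to polar: |I| = 0.007663 A, ∠I = -178.6°.

I = 0.007663∠-178.6° A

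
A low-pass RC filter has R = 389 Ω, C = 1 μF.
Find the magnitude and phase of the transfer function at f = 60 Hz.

Step 1 — Angular frequency: ω = 2π·60 = 377 rad/s.
Step 2 — Transfer function: H(jω) = 1/(1 + jωRC).
Step 3 — Denominator: 1 + jωRC = 1 + j·377·389·1e-06 = 1 + j0.1466.
Step 4 — H = 0.9789 - j0.1436.
Step 5 — Magnitude: |H| = 0.9894 (-0.1 dB); phase: φ = -8.3°.

|H| = 0.9894 (-0.1 dB), φ = -8.3°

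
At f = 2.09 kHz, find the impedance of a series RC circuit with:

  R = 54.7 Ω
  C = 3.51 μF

Step 1 — Angular frequency: ω = 2π·f = 2π·2090 = 1.313e+04 rad/s.
Step 2 — Component impedances:
  R: Z = R = 54.7 Ω
  C: Z = 1/(jωC) = -j/(ω·C) = 0 - j21.7 Ω
Step 3 — Series combination: Z_total = R + C = 54.7 - j21.7 Ω = 58.85∠-21.6° Ω.

Z = 54.7 - j21.7 Ω = 58.85∠-21.6° Ω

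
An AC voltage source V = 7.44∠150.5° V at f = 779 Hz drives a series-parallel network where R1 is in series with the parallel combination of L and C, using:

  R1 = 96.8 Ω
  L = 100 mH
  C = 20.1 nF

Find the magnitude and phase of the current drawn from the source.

Step 1 — Angular frequency: ω = 2π·f = 2π·779 = 4895 rad/s.
Step 2 — Component impedances:
  R1: Z = R = 96.8 Ω
  L: Z = jωL = j·4895·0.1 = 0 + j489.5 Ω
  C: Z = 1/(jωC) = -j/(ω·C) = 0 - j1.016e+04 Ω
Step 3 — Parallel branch: L || C = 1/(1/L + 1/C) = 0 + j514.2 Ω.
Step 4 — Series with R1: Z_total = R1 + (L || C) = 96.8 + j514.2 Ω = 523.3∠79.3° Ω.
Step 5 — Source phasor: V = 7.44∠150.5° V = -6.475 + j3.664 V.
Step 6 — Ohm's law: I = V / Z_total = (-6.475 + j3.664) / (96.8 + j514.2) = 0.004591 + j0.01346 A.
Step 7 — Convert to polar: |I| = 0.01422 A, ∠I = 71.2°.

I = 0.01422∠71.2° A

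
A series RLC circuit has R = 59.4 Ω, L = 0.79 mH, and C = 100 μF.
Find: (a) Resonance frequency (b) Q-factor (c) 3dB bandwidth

Step 1 — Resonance: ω₀ = 1/√(LC) = 1/√(0.00079·0.0001) = 3558 rad/s.
Step 2 — f₀ = ω₀/(2π) = 566.2 Hz.
Step 3 — Series Q: Q = ω₀L/R = 3558·0.00079/59.4 = 0.04732.
Step 4 — Bandwidth: Δω = ω₀/Q = 7.519e+04 rad/s; BW = Δω/(2π) = 1.197e+04 Hz.

(a) f₀ = 566.2 Hz  (b) Q = 0.04732  (c) BW = 1.197e+04 Hz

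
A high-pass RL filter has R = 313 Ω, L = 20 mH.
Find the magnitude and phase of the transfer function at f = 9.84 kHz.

Step 1 — Angular frequency: ω = 2π·9840 = 6.183e+04 rad/s.
Step 2 — Transfer function: H(jω) = jωL/(R + jωL).
Step 3 — Numerator jωL = j·1237; denominator R + jωL = 313 + j1237.
Step 4 — H = 0.9398 + j0.2379.
Step 5 — Magnitude: |H| = 0.9694 (-0.3 dB); phase: φ = 14.2°.

|H| = 0.9694 (-0.3 dB), φ = 14.2°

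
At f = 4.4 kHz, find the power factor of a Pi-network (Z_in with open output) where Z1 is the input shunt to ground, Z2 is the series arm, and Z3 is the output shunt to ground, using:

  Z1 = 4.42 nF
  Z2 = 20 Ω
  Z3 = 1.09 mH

Step 1 — Angular frequency: ω = 2π·f = 2π·4400 = 2.765e+04 rad/s.
Step 2 — Component impedances:
  Z1: Z = 1/(jωC) = -j/(ω·C) = 0 - j8184 Ω
  Z2: Z = R = 20 Ω
  Z3: Z = jωL = j·2.765e+04·0.00109 = 0 + j30.13 Ω
Step 3 — With open output, the series arm Z2 and the output shunt Z3 appear in series to ground: Z2 + Z3 = 20 + j30.13 Ω.
Step 4 — Parallel with input shunt Z1: Z_in = Z1 || (Z2 + Z3) = 20.15 + j30.2 Ω = 36.3∠56.3° Ω.
Step 5 — Power factor: PF = cos(φ) = Re(Z)/|Z| = 20.148/36.301 = 0.555.
Step 6 — Type: Im(Z) = 30.2 ⇒ lagging (phase φ = 56.3°).

PF = 0.555 (lagging, φ = 56.3°)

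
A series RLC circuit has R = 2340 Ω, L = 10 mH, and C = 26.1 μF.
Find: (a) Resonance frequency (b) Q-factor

Step 1 — Resonance condition Im(Z)=0 gives ω₀ = 1/√(LC).
Step 2 — ω₀ = 1/√(0.01·2.61e-05) = 1957 rad/s.
Step 3 — f₀ = ω₀/(2π) = 311.5 Hz.
Step 4 — Series Q: Q = ω₀L/R = 1957·0.01/2340 = 0.008365.

(a) f₀ = 311.5 Hz  (b) Q = 0.008365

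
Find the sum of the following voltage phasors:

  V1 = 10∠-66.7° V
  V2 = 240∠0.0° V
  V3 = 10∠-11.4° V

Step 1 — Convert each phasor to rectangular form:
  V1 = 10·(cos(-66.7°) + j·sin(-66.7°)) = 3.955 - j9.184 V
  V2 = 240·(cos(0.0°) + j·sin(0.0°)) = 240 V
  V3 = 10·(cos(-11.4°) + j·sin(-11.4°)) = 9.803 - j1.977 V
Step 2 — Sum components: V_total = 253.8 - j11.16 V.
Step 3 — Convert to polar: |V_total| = 254 V, ∠V_total = -2.5°.

V_total = 254∠-2.5° V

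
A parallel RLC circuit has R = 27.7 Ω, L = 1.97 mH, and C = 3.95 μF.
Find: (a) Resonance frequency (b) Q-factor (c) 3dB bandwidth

Step 1 — Resonance: ω₀ = 1/√(LC) = 1/√(0.00197·3.95e-06) = 1.134e+04 rad/s.
Step 2 — f₀ = ω₀/(2π) = 1804 Hz.
Step 3 — Parallel Q: Q = R/(ω₀L) = 27.7/(1.134e+04·0.00197) = 1.24.
Step 4 — Bandwidth: Δω = ω₀/Q = 9140 rad/s; BW = Δω/(2π) = 1455 Hz.

(a) f₀ = 1804 Hz  (b) Q = 1.24  (c) BW = 1455 Hz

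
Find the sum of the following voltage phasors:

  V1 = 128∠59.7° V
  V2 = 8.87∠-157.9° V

Step 1 — Convert each phasor to rectangular form:
  V1 = 128·(cos(59.7°) + j·sin(59.7°)) = 64.58 + j110.5 V
  V2 = 8.87·(cos(-157.9°) + j·sin(-157.9°)) = -8.218 - j3.337 V
Step 2 — Sum components: V_total = 56.36 + j107.2 V.
Step 3 — Convert to polar: |V_total| = 121.1 V, ∠V_total = 62.3°.

V_total = 121.1∠62.3° V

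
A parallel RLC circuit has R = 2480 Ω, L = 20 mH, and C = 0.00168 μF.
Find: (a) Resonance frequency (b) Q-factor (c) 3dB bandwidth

Step 1 — Resonance: ω₀ = 1/√(LC) = 1/√(0.02·1.68e-09) = 1.725e+05 rad/s.
Step 2 — f₀ = ω₀/(2π) = 2.746e+04 Hz.
Step 3 — Parallel Q: Q = R/(ω₀L) = 2480/(1.725e+05·0.02) = 0.7188.
Step 4 — Bandwidth: Δω = ω₀/Q = 2.4e+05 rad/s; BW = Δω/(2π) = 3.82e+04 Hz.

(a) f₀ = 2.746e+04 Hz  (b) Q = 0.7188  (c) BW = 3.82e+04 Hz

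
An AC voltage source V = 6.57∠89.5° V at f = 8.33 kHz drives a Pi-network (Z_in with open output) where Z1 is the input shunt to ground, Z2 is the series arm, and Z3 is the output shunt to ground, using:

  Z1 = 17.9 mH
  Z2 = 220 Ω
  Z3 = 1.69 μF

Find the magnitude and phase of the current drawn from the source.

Step 1 — Angular frequency: ω = 2π·f = 2π·8330 = 5.234e+04 rad/s.
Step 2 — Component impedances:
  Z1: Z = jωL = j·5.234e+04·0.0179 = 0 + j936.9 Ω
  Z2: Z = R = 220 Ω
  Z3: Z = 1/(jωC) = -j/(ω·C) = 0 - j11.31 Ω
Step 3 — With open output, the series arm Z2 and the output shunt Z3 appear in series to ground: Z2 + Z3 = 220 - j11.31 Ω.
Step 4 — Parallel with input shunt Z1: Z_in = Z1 || (Z2 + Z3) = 213.4 + j39.27 Ω = 216.9∠10.4° Ω.
Step 5 — Source phasor: V = 6.57∠89.5° V = 0.05733 + j6.57 V.
Step 6 — Ohm's law: I = V / Z_total = (0.05733 + j6.57) / (213.4 + j39.27) = 0.005742 + j0.02974 A.
Step 7 — Convert to polar: |I| = 0.03029 A, ∠I = 79.1°.

I = 0.03029∠79.1° A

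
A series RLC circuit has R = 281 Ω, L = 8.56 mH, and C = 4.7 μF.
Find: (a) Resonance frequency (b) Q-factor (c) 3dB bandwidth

Step 1 — Resonance: ω₀ = 1/√(LC) = 1/√(0.00856·4.7e-06) = 4986 rad/s.
Step 2 — f₀ = ω₀/(2π) = 793.5 Hz.
Step 3 — Series Q: Q = ω₀L/R = 4986·0.00856/281 = 0.1519.
Step 4 — Bandwidth: Δω = ω₀/Q = 3.283e+04 rad/s; BW = Δω/(2π) = 5225 Hz.

(a) f₀ = 793.5 Hz  (b) Q = 0.1519  (c) BW = 5225 Hz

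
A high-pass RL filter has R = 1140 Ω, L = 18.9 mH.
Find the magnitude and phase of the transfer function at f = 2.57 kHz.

Step 1 — Angular frequency: ω = 2π·2570 = 1.615e+04 rad/s.
Step 2 — Transfer function: H(jω) = jωL/(R + jωL).
Step 3 — Numerator jωL = j·305.2; denominator R + jωL = 1140 + j305.2.
Step 4 — H = 0.06688 + j0.2498.
Step 5 — Magnitude: |H| = 0.2586 (-11.7 dB); phase: φ = 75.0°.

|H| = 0.2586 (-11.7 dB), φ = 75.0°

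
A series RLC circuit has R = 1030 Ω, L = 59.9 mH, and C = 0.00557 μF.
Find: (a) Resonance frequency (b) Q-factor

Step 1 — Resonance condition Im(Z)=0 gives ω₀ = 1/√(LC).
Step 2 — ω₀ = 1/√(0.0599·5.57e-09) = 5.475e+04 rad/s.
Step 3 — f₀ = ω₀/(2π) = 8713 Hz.
Step 4 — Series Q: Q = ω₀L/R = 5.475e+04·0.0599/1030 = 3.184.

(a) f₀ = 8713 Hz  (b) Q = 3.184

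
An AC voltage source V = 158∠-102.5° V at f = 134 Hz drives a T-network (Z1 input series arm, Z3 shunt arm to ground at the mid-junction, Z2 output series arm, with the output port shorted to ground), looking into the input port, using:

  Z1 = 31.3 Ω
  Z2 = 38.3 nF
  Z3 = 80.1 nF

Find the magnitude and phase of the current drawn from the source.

Step 1 — Angular frequency: ω = 2π·f = 2π·134 = 841.9 rad/s.
Step 2 — Component impedances:
  Z1: Z = R = 31.3 Ω
  Z2: Z = 1/(jωC) = -j/(ω·C) = 0 - j3.101e+04 Ω
  Z3: Z = 1/(jωC) = -j/(ω·C) = 0 - j1.483e+04 Ω
Step 3 — With the output port shorted to ground, the output series arm Z2 runs from the junction to ground; the shunt arm Z3 also runs from the junction to ground. They appear in parallel: Z3 || Z2 = 0 - j1.003e+04 Ω.
Step 4 — Series with input arm Z1: Z_in = Z1 + (Z3 || Z2) = 31.3 - j1.003e+04 Ω = 1.003e+04∠-89.8° Ω.
Step 5 — Source phasor: V = 158∠-102.5° V = -34.2 - j154.3 V.
Step 6 — Ohm's law: I = V / Z_total = (-34.2 - j154.3) / (31.3 - j1.003e+04) = 0.01537 - j0.003457 A.
Step 7 — Convert to polar: |I| = 0.01575 A, ∠I = -12.7°.

I = 0.01575∠-12.7° A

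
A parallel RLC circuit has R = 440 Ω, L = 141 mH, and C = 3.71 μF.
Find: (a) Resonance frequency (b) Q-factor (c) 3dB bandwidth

Step 1 — Resonance: ω₀ = 1/√(LC) = 1/√(0.141·3.71e-06) = 1383 rad/s.
Step 2 — f₀ = ω₀/(2π) = 220.1 Hz.
Step 3 — Parallel Q: Q = R/(ω₀L) = 440/(1383·0.141) = 2.257.
Step 4 — Bandwidth: Δω = ω₀/Q = 612.6 rad/s; BW = Δω/(2π) = 97.5 Hz.

(a) f₀ = 220.1 Hz  (b) Q = 2.257  (c) BW = 97.5 Hz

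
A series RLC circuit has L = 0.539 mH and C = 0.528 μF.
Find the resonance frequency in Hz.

Step 1 — Resonance condition Im(Z)=0 gives ω₀ = 1/√(LC).
Step 2 — ω₀ = 1/√(0.000539·5.28e-07) = 5.928e+04 rad/s.
Step 3 — f₀ = ω₀/(2π) = 9434 Hz.

f₀ = 9434 Hz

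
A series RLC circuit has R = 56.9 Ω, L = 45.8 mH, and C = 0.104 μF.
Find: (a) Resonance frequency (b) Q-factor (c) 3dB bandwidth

Step 1 — Resonance: ω₀ = 1/√(LC) = 1/√(0.0458·1.04e-07) = 1.449e+04 rad/s.
Step 2 — f₀ = ω₀/(2π) = 2306 Hz.
Step 3 — Series Q: Q = ω₀L/R = 1.449e+04·0.0458/56.9 = 11.66.
Step 4 — Bandwidth: Δω = ω₀/Q = 1242 rad/s; BW = Δω/(2π) = 197.7 Hz.

(a) f₀ = 2306 Hz  (b) Q = 11.66  (c) BW = 197.7 Hz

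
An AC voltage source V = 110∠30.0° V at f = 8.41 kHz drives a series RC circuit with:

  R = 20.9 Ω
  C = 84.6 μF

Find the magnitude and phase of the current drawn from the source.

Step 1 — Angular frequency: ω = 2π·f = 2π·8410 = 5.284e+04 rad/s.
Step 2 — Component impedances:
  R: Z = R = 20.9 Ω
  C: Z = 1/(jωC) = -j/(ω·C) = 0 - j0.2237 Ω
Step 3 — Series combination: Z_total = R + C = 20.9 - j0.2237 Ω = 20.9∠-0.6° Ω.
Step 4 — Source phasor: V = 110∠30.0° V = 95.26 + j55 V.
Step 5 — Ohm's law: I = V / Z_total = (95.26 + j55) / (20.9 - j0.2237) = 4.529 + j2.68 A.
Step 6 — Convert to polar: |I| = 5.263 A, ∠I = 30.6°.

I = 5.263∠30.6° A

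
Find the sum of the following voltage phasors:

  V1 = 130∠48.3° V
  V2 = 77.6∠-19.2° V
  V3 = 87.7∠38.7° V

Step 1 — Convert each phasor to rectangular form:
  V1 = 130·(cos(48.3°) + j·sin(48.3°)) = 86.48 + j97.06 V
  V2 = 77.6·(cos(-19.2°) + j·sin(-19.2°)) = 73.28 - j25.52 V
  V3 = 87.7·(cos(38.7°) + j·sin(38.7°)) = 68.44 + j54.83 V
Step 2 — Sum components: V_total = 228.2 + j126.4 V.
Step 3 — Convert to polar: |V_total| = 260.9 V, ∠V_total = 29.0°.

V_total = 260.9∠29.0° V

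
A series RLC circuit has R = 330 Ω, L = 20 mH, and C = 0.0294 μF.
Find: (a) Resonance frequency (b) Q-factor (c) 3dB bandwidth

Step 1 — Resonance: ω₀ = 1/√(LC) = 1/√(0.02·2.94e-08) = 4.124e+04 rad/s.
Step 2 — f₀ = ω₀/(2π) = 6563 Hz.
Step 3 — Series Q: Q = ω₀L/R = 4.124e+04·0.02/330 = 2.499.
Step 4 — Bandwidth: Δω = ω₀/Q = 1.65e+04 rad/s; BW = Δω/(2π) = 2626 Hz.

(a) f₀ = 6563 Hz  (b) Q = 2.499  (c) BW = 2626 Hz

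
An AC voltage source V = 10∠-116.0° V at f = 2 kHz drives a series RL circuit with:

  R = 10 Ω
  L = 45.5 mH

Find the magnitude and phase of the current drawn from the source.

Step 1 — Angular frequency: ω = 2π·f = 2π·2000 = 1.257e+04 rad/s.
Step 2 — Component impedances:
  R: Z = R = 10 Ω
  L: Z = jωL = j·1.257e+04·0.0455 = 0 + j571.8 Ω
Step 3 — Series combination: Z_total = R + L = 10 + j571.8 Ω = 571.9∠89.0° Ω.
Step 4 — Source phasor: V = 10∠-116.0° V = -4.384 - j8.988 V.
Step 5 — Ohm's law: I = V / Z_total = (-4.384 - j8.988) / (10 + j571.8) = -0.01585 + j0.00739 A.
Step 6 — Convert to polar: |I| = 0.01749 A, ∠I = 155.0°.

I = 0.01749∠155.0° A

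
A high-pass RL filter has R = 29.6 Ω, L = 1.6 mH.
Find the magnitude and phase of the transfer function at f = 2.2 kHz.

Step 1 — Angular frequency: ω = 2π·2200 = 1.382e+04 rad/s.
Step 2 — Transfer function: H(jω) = jωL/(R + jωL).
Step 3 — Numerator jωL = j·22.12; denominator R + jωL = 29.6 + j22.12.
Step 4 — H = 0.3583 + j0.4795.
Step 5 — Magnitude: |H| = 0.5986 (-4.5 dB); phase: φ = 53.2°.

|H| = 0.5986 (-4.5 dB), φ = 53.2°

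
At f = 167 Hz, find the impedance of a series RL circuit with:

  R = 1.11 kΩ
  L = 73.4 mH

Step 1 — Angular frequency: ω = 2π·f = 2π·167 = 1049 rad/s.
Step 2 — Component impedances:
  R: Z = R = 1110 Ω
  L: Z = jωL = j·1049·0.0734 = 0 + j77.02 Ω
Step 3 — Series combination: Z_total = R + L = 1110 + j77.02 Ω = 1113∠4.0° Ω.

Z = 1110 + j77.02 Ω = 1113∠4.0° Ω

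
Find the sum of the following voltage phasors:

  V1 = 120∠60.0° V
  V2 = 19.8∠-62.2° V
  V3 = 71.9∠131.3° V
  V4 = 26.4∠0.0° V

Step 1 — Convert each phasor to rectangular form:
  V1 = 120·(cos(60.0°) + j·sin(60.0°)) = 60 + j103.9 V
  V2 = 19.8·(cos(-62.2°) + j·sin(-62.2°)) = 9.234 - j17.51 V
  V3 = 71.9·(cos(131.3°) + j·sin(131.3°)) = -47.45 + j54.02 V
  V4 = 26.4·(cos(0.0°) + j·sin(0.0°)) = 26.4 V
Step 2 — Sum components: V_total = 48.18 + j140.4 V.
Step 3 — Convert to polar: |V_total| = 148.5 V, ∠V_total = 71.1°.

V_total = 148.5∠71.1° V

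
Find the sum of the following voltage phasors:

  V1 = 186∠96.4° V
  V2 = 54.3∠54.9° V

Step 1 — Convert each phasor to rectangular form:
  V1 = 186·(cos(96.4°) + j·sin(96.4°)) = -20.73 + j184.8 V
  V2 = 54.3·(cos(54.9°) + j·sin(54.9°)) = 31.22 + j44.43 V
Step 2 — Sum components: V_total = 10.49 + j229.3 V.
Step 3 — Convert to polar: |V_total| = 229.5 V, ∠V_total = 87.4°.

V_total = 229.5∠87.4° V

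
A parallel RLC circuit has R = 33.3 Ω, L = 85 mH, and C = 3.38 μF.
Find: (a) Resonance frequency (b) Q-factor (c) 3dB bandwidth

Step 1 — Resonance: ω₀ = 1/√(LC) = 1/√(0.085·3.38e-06) = 1866 rad/s.
Step 2 — f₀ = ω₀/(2π) = 296.9 Hz.
Step 3 — Parallel Q: Q = R/(ω₀L) = 33.3/(1866·0.085) = 0.21.
Step 4 — Bandwidth: Δω = ω₀/Q = 8885 rad/s; BW = Δω/(2π) = 1414 Hz.

(a) f₀ = 296.9 Hz  (b) Q = 0.21  (c) BW = 1414 Hz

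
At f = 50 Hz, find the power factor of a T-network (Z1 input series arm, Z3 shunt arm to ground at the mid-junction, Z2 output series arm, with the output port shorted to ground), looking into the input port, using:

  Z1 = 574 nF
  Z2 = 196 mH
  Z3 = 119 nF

Step 1 — Angular frequency: ω = 2π·f = 2π·50 = 314.2 rad/s.
Step 2 — Component impedances:
  Z1: Z = 1/(jωC) = -j/(ω·C) = 0 - j5545 Ω
  Z2: Z = jωL = j·314.2·0.196 = 0 + j61.58 Ω
  Z3: Z = 1/(jωC) = -j/(ω·C) = 0 - j2.675e+04 Ω
Step 3 — With the output port shorted to ground, the output series arm Z2 runs from the junction to ground; the shunt arm Z3 also runs from the junction to ground. They appear in parallel: Z3 || Z2 = 0 + j61.72 Ω.
Step 4 — Series with input arm Z1: Z_in = Z1 + (Z3 || Z2) = 0 - j5484 Ω = 5484∠-90.0° Ω.
Step 5 — Power factor: PF = cos(φ) = Re(Z)/|Z| = 0/5484 = 0.
Step 6 — Type: Im(Z) = -5484 ⇒ leading (phase φ = -90.0°).

PF = 0 (leading, φ = -90.0°)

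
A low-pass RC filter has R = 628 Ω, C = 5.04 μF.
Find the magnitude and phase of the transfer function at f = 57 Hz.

Step 1 — Angular frequency: ω = 2π·57 = 358.1 rad/s.
Step 2 — Transfer function: H(jω) = 1/(1 + jωRC).
Step 3 — Denominator: 1 + jωRC = 1 + j·358.1·628·5.04e-06 = 1 + j1.134.
Step 4 — H = 0.4376 - j0.4961.
Step 5 — Magnitude: |H| = 0.6615 (-3.6 dB); phase: φ = -48.6°.

|H| = 0.6615 (-3.6 dB), φ = -48.6°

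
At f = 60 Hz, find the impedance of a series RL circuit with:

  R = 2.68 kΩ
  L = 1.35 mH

Step 1 — Angular frequency: ω = 2π·f = 2π·60 = 377 rad/s.
Step 2 — Component impedances:
  R: Z = R = 2680 Ω
  L: Z = jωL = j·377·0.00135 = 0 + j0.5089 Ω
Step 3 — Series combination: Z_total = R + L = 2680 + j0.5089 Ω = 2680∠0.0° Ω.

Z = 2680 + j0.5089 Ω = 2680∠0.0° Ω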